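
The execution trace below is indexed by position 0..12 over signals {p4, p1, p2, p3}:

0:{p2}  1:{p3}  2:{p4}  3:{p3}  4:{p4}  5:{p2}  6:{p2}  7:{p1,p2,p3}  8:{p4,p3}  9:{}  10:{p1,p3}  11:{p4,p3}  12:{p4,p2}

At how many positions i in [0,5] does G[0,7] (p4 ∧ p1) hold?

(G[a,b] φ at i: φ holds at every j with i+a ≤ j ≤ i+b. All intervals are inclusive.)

Evaluate at each i in [0,5]:
  i=0: ✗ (fails at j=0)
  i=1: ✗ (fails at j=1)
  i=2: ✗ (fails at j=2)
  i=3: ✗ (fails at j=3)
  i=4: ✗ (fails at j=4)
  i=5: ✗ (fails at j=5)
Positions where it holds: {} → 0.

0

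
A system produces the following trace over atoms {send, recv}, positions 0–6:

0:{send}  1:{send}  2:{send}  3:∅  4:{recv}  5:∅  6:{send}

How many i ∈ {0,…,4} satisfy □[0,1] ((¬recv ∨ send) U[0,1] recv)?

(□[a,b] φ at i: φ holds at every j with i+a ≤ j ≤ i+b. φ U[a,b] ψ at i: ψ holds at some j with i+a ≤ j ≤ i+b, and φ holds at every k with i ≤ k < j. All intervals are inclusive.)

Evaluate at each i in [0,4]:
  i=0: ✗ (fails at j=0)
  i=1: ✗ (fails at j=1)
  i=2: ✗ (fails at j=2)
  i=3: ✓ (all of [3,4])
  i=4: ✗ (fails at j=5)
Positions where it holds: {3} → 1.

1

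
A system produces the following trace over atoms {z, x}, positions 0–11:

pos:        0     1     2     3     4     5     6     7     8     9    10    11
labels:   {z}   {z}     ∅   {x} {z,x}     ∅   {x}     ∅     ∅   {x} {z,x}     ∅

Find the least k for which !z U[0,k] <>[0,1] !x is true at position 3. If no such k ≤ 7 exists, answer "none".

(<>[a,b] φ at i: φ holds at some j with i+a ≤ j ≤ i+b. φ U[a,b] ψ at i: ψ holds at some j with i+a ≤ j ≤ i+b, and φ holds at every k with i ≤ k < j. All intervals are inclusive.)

1

Need earliest j ≥ 3 with <>[0,1] !x, and !z at every k in [3,j-1].
  j=3: rhs fails.
  j=4: rhs holds; lhs holds on [3,3]. k = 1.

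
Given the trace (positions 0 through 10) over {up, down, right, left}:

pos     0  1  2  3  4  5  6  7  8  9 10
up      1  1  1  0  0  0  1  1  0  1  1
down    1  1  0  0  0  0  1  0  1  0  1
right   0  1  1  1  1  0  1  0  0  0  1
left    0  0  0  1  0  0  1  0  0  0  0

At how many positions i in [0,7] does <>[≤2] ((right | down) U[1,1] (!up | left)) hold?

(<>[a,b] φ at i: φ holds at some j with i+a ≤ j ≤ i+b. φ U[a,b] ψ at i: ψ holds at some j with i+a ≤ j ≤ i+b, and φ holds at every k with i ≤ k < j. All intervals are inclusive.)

5

Evaluate at each i in [0,7]:
  i=0: ✓ (witness j=2)
  i=1: ✓ (witness j=2)
  i=2: ✓ (witness j=2)
  i=3: ✓ (witness j=3)
  i=4: ✓ (witness j=4)
  i=5: ✗ (none in [5,7])
  i=6: ✗ (none in [6,8])
  i=7: ✗ (none in [7,9])
Positions where it holds: {0, 1, 2, 3, 4} → 5.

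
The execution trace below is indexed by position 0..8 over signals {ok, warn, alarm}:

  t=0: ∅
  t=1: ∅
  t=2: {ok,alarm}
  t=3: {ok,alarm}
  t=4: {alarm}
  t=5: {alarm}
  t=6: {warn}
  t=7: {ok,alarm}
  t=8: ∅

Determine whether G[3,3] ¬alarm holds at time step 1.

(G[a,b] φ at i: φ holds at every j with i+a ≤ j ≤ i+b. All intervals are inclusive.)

Check ¬alarm at every j in [4,4]:
  j=4: false
Fails at j=4 → formula fails.

No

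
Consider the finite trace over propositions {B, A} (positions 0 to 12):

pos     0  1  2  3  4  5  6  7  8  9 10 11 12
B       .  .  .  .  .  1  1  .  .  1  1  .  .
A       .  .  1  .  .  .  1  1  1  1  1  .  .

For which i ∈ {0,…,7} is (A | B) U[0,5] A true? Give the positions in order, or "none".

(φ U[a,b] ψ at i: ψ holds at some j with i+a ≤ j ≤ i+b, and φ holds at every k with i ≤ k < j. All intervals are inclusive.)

Evaluate at each i in [0,7]:
  i=0: ✗ (lhs fails at k=0 before rhs at j=2)
  i=1: ✗ (lhs fails at k=1 before rhs at j=2)
  i=2: ✓ (rhs at j=2)
  i=3: ✗ (lhs fails at k=3 before rhs at j=6)
  i=4: ✗ (lhs fails at k=4 before rhs at j=6)
  i=5: ✓ (rhs at j=6; lhs holds on [5,5])
  i=6: ✓ (rhs at j=6)
  i=7: ✓ (rhs at j=7)

2, 5, 6, 7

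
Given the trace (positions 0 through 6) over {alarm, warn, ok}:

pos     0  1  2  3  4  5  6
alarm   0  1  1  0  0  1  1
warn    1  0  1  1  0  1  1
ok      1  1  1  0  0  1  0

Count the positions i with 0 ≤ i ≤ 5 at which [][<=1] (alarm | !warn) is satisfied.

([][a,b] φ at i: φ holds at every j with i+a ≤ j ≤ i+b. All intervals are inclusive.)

3

Evaluate at each i in [0,5]:
  i=0: ✗ (fails at j=0)
  i=1: ✓ (all of [1,2])
  i=2: ✗ (fails at j=3)
  i=3: ✗ (fails at j=3)
  i=4: ✓ (all of [4,5])
  i=5: ✓ (all of [5,6])
Positions where it holds: {1, 4, 5} → 3.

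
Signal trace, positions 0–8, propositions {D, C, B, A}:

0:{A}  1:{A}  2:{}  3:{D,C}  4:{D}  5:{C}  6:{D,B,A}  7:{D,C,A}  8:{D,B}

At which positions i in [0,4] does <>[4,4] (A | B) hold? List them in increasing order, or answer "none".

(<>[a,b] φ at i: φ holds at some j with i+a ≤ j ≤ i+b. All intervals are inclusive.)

Evaluate at each i in [0,4]:
  i=0: ✗ (none in [4,4])
  i=1: ✗ (none in [5,5])
  i=2: ✓ (witness j=6)
  i=3: ✓ (witness j=7)
  i=4: ✓ (witness j=8)

2, 3, 4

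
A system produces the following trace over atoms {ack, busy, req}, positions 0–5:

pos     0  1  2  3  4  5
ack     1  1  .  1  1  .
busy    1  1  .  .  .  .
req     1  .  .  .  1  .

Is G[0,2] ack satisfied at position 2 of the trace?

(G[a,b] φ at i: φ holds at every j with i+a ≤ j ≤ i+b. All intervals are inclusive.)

Does not hold

Check ack at every j in [2,4]:
  j=2: false
  j=3: true
  j=4: true
Fails at j=2 → formula fails.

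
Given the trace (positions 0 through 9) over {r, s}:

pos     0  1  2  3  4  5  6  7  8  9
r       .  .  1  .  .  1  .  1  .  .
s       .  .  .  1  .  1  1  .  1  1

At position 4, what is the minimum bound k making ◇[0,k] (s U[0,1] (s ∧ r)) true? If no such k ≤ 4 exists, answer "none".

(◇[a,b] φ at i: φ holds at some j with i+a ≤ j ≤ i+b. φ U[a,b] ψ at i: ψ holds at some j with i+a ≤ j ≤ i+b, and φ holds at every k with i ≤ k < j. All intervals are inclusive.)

Scan j = 4,5,… for (s U[0,1] (s ∧ r)):
  j=4: fails
  j=5: holds
First hit at j=5, so smallest k = 5-4 = 1.

1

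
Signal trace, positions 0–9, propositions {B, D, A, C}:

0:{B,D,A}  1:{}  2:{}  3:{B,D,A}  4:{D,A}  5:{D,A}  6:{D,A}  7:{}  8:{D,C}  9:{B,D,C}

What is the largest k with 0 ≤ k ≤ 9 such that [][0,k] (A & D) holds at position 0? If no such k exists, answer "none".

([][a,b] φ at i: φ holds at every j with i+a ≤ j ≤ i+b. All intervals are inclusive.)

(A & D) must hold from j=0 onward; find where it first fails.
  j=0: holds
  j=1: fails
Holds on [0,0], so largest k = 0.

0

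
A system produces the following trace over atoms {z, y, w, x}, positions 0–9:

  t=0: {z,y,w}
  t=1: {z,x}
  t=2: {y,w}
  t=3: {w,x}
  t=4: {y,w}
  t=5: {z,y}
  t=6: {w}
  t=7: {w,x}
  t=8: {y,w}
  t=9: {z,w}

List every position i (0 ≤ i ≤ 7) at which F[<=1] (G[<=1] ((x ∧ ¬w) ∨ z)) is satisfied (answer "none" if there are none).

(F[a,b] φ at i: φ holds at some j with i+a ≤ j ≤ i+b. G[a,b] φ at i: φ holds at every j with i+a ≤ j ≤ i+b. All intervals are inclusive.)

Evaluate at each i in [0,7]:
  i=0: ✓ (witness j=0)
  i=1: ✗ (none in [1,2])
  i=2: ✗ (none in [2,3])
  i=3: ✗ (none in [3,4])
  i=4: ✗ (none in [4,5])
  i=5: ✗ (none in [5,6])
  i=6: ✗ (none in [6,7])
  i=7: ✗ (none in [7,8])

0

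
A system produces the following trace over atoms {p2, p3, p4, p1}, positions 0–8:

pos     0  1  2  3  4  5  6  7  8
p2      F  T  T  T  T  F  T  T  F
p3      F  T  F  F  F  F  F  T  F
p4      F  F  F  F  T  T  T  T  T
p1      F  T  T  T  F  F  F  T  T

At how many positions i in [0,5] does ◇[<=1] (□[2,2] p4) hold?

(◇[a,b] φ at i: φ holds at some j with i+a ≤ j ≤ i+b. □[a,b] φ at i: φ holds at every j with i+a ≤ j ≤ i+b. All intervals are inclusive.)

5

Evaluate at each i in [0,5]:
  i=0: ✗ (none in [0,1])
  i=1: ✓ (witness j=2)
  i=2: ✓ (witness j=2)
  i=3: ✓ (witness j=3)
  i=4: ✓ (witness j=4)
  i=5: ✓ (witness j=5)
Positions where it holds: {1, 2, 3, 4, 5} → 5.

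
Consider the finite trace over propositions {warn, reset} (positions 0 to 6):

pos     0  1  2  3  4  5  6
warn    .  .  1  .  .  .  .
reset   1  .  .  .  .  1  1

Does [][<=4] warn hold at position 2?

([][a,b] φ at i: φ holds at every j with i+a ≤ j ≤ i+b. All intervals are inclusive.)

Does not hold

Check warn at every j in [2,6]:
  j=2: true
  j=3: false
  j=4: false
  j=5: false
  j=6: false
Fails at j=3 → formula fails.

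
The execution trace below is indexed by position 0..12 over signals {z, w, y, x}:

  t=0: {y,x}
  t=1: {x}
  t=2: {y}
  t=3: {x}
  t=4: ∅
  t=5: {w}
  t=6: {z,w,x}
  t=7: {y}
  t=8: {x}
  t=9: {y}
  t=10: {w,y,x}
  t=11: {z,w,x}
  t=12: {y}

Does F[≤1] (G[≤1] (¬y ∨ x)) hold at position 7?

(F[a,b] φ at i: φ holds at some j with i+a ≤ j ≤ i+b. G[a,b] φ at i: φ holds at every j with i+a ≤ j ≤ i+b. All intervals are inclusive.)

Check G[≤1] (¬y ∨ x) at each j in [7,8]:
  j=7: fails at 7
  j=8: fails at 9
No position in the window satisfies it → formula fails.

No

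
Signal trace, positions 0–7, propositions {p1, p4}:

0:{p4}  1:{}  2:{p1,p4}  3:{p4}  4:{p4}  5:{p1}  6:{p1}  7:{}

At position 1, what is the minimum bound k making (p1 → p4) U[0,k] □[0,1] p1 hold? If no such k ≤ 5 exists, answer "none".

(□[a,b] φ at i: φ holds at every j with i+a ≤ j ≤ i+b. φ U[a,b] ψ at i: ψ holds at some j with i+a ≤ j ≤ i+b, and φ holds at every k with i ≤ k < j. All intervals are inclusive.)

Need earliest j ≥ 1 with □[0,1] p1, and (p1 → p4) at every k in [1,j-1].
  j=1: rhs fails.
  j=2: rhs fails.
  j=3: rhs fails.
  j=4: rhs fails.
  j=5: rhs holds; lhs holds on [1,4]. k = 4.

4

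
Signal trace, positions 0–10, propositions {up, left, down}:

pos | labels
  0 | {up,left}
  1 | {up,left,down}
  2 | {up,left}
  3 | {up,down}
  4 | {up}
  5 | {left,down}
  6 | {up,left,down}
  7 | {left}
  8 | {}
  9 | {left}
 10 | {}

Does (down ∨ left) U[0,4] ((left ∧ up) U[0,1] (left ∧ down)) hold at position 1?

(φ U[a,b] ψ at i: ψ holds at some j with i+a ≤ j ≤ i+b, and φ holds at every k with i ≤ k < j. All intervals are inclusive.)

Yes

Need some j in [1,5] with ((left ∧ up) U[0,1] (left ∧ down)), and (down ∨ left) at every k in [1,j-1].
  j=1: ((left ∧ up) U[0,1] (left ∧ down)) holds; no prefix to check → satisfied.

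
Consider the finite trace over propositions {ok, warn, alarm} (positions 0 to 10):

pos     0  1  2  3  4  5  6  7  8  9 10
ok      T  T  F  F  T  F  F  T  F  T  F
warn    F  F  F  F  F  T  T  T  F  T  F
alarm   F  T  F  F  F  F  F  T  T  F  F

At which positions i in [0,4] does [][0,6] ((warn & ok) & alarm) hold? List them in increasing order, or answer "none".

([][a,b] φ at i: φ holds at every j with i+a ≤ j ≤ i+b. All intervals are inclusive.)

none

Evaluate at each i in [0,4]:
  i=0: ✗ (fails at j=0)
  i=1: ✗ (fails at j=1)
  i=2: ✗ (fails at j=2)
  i=3: ✗ (fails at j=3)
  i=4: ✗ (fails at j=4)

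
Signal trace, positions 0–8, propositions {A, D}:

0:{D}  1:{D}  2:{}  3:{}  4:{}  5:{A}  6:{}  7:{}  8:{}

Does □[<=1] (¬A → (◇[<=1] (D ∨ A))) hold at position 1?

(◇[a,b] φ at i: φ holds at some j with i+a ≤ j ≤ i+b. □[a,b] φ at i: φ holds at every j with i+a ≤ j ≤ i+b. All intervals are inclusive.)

No

Check (¬A → (◇[<=1] (D ∨ A))) at every j in [1,2]:
  j=1: antecedent true; consequent holds (witness at 1) → ✓
  j=2: antecedent true; consequent fails (none in [2,3]) → ✗
Fails at j=2 → formula fails.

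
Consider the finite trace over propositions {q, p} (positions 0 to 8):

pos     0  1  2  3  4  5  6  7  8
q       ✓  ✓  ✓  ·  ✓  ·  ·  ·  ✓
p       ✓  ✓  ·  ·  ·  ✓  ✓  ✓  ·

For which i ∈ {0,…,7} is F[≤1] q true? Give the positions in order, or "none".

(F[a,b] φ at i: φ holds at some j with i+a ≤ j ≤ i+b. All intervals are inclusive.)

Evaluate at each i in [0,7]:
  i=0: ✓ (witness j=0)
  i=1: ✓ (witness j=1)
  i=2: ✓ (witness j=2)
  i=3: ✓ (witness j=4)
  i=4: ✓ (witness j=4)
  i=5: ✗ (none in [5,6])
  i=6: ✗ (none in [6,7])
  i=7: ✓ (witness j=8)

0, 1, 2, 3, 4, 7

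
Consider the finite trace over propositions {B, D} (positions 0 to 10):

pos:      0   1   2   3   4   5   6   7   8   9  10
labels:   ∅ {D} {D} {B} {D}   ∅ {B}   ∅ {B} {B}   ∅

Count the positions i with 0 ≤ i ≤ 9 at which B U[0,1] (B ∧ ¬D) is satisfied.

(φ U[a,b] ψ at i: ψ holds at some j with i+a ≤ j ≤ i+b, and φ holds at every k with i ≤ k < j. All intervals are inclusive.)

Evaluate at each i in [0,9]:
  i=0: ✗ (no rhs in [0,1])
  i=1: ✗ (no rhs in [1,2])
  i=2: ✗ (lhs fails at k=2 before rhs at j=3)
  i=3: ✓ (rhs at j=3)
  i=4: ✗ (no rhs in [4,5])
  i=5: ✗ (lhs fails at k=5 before rhs at j=6)
  i=6: ✓ (rhs at j=6)
  i=7: ✗ (lhs fails at k=7 before rhs at j=8)
  i=8: ✓ (rhs at j=8)
  i=9: ✓ (rhs at j=9)
Positions where it holds: {3, 6, 8, 9} → 4.

4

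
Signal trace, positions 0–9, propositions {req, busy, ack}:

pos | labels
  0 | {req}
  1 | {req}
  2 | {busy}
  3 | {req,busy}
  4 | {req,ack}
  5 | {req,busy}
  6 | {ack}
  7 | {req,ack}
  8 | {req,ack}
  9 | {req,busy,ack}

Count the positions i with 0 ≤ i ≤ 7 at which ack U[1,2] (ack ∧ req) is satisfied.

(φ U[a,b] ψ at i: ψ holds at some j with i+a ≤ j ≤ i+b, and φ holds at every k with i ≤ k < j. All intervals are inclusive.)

Evaluate at each i in [0,7]:
  i=0: ✗ (no rhs in [1,2])
  i=1: ✗ (no rhs in [2,3])
  i=2: ✗ (lhs fails at k=2 before rhs at j=4)
  i=3: ✗ (lhs fails at k=3 before rhs at j=4)
  i=4: ✗ (no rhs in [5,6])
  i=5: ✗ (lhs fails at k=5 before rhs at j=7)
  i=6: ✓ (rhs at j=7; lhs holds on [6,6])
  i=7: ✓ (rhs at j=8; lhs holds on [7,7])
Positions where it holds: {6, 7} → 2.

2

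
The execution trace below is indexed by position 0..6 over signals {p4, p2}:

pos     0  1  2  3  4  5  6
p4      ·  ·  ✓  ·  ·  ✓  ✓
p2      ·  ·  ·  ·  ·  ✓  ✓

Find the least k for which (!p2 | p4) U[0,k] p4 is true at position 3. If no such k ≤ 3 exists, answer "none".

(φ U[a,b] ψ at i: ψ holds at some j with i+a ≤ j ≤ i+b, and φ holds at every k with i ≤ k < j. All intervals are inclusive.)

2

Need earliest j ≥ 3 with p4, and (!p2 | p4) at every k in [3,j-1].
  j=3: rhs fails.
  j=4: rhs fails.
  j=5: rhs holds; lhs holds on [3,4]. k = 2.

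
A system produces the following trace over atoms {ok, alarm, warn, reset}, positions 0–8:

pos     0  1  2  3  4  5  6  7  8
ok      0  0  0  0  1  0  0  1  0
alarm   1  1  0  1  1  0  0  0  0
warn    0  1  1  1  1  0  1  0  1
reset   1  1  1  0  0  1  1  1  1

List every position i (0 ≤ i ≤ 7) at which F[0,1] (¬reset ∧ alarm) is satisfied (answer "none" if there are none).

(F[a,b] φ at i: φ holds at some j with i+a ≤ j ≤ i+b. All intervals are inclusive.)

2, 3, 4

Evaluate at each i in [0,7]:
  i=0: ✗ (none in [0,1])
  i=1: ✗ (none in [1,2])
  i=2: ✓ (witness j=3)
  i=3: ✓ (witness j=3)
  i=4: ✓ (witness j=4)
  i=5: ✗ (none in [5,6])
  i=6: ✗ (none in [6,7])
  i=7: ✗ (none in [7,8])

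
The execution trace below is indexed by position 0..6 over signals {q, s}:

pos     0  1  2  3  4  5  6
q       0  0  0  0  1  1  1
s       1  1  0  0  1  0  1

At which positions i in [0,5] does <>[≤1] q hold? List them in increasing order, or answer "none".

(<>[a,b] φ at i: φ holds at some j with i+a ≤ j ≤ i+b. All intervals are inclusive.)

3, 4, 5

Evaluate at each i in [0,5]:
  i=0: ✗ (none in [0,1])
  i=1: ✗ (none in [1,2])
  i=2: ✗ (none in [2,3])
  i=3: ✓ (witness j=4)
  i=4: ✓ (witness j=4)
  i=5: ✓ (witness j=5)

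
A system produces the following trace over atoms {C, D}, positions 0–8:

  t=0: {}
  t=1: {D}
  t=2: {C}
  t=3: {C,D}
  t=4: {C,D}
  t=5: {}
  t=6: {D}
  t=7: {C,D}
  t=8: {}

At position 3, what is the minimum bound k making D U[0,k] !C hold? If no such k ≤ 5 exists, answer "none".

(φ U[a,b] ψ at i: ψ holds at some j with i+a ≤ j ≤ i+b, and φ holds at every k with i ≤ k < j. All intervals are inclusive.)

Need earliest j ≥ 3 with !C, and D at every k in [3,j-1].
  j=3: rhs fails.
  j=4: rhs fails.
  j=5: rhs holds; lhs holds on [3,4]. k = 2.

2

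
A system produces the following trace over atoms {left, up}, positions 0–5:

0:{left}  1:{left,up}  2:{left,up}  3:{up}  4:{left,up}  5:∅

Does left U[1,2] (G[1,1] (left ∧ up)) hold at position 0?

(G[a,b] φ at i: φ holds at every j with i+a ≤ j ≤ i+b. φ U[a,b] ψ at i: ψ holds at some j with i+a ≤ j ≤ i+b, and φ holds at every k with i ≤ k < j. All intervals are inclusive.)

Holds

Need some j in [1,2] with G[1,1] (left ∧ up), and left at every k in [0,j-1].
  j=1: G[1,1] (left ∧ up) holds; left holds at every k in [0,0] → satisfied.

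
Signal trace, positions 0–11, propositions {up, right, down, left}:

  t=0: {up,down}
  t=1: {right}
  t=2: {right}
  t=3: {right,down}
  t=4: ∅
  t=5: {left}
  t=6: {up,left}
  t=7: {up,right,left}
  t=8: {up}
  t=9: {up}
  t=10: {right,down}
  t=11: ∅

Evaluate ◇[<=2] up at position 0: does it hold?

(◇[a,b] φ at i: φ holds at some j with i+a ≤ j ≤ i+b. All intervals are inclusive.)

Yes

Check up at each j in [0,2]:
  j=0: true
  j=1: false
  j=2: false
Found at j=0 → formula holds.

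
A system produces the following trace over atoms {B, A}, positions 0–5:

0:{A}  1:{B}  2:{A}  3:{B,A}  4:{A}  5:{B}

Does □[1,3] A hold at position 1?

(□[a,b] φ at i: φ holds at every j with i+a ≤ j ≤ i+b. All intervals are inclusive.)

True

Check A at every j in [2,4]:
  j=2: true
  j=3: true
  j=4: true
All positions satisfy it → formula holds.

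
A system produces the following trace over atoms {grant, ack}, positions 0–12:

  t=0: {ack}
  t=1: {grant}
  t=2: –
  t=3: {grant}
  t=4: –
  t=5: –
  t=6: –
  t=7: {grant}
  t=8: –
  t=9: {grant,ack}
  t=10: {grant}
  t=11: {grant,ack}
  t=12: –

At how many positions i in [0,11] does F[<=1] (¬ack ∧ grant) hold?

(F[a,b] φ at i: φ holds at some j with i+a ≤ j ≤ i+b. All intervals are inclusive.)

Evaluate at each i in [0,11]:
  i=0: ✓ (witness j=1)
  i=1: ✓ (witness j=1)
  i=2: ✓ (witness j=3)
  i=3: ✓ (witness j=3)
  i=4: ✗ (none in [4,5])
  i=5: ✗ (none in [5,6])
  i=6: ✓ (witness j=7)
  i=7: ✓ (witness j=7)
  i=8: ✗ (none in [8,9])
  i=9: ✓ (witness j=10)
  i=10: ✓ (witness j=10)
  i=11: ✗ (none in [11,12])
Positions where it holds: {0, 1, 2, 3, 6, 7, 9, 10} → 8.

8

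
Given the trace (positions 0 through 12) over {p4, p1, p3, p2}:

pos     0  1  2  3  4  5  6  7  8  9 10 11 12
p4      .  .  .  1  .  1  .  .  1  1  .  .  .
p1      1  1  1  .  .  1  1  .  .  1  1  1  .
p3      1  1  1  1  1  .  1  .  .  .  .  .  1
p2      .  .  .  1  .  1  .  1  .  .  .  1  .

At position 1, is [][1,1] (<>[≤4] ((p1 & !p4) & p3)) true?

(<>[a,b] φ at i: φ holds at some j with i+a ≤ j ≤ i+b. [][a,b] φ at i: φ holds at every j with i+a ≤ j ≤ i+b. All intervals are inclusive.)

True

Check <>[≤4] ((p1 & !p4) & p3) at every j in [2,2]:
  j=2: holds (witness at 2)
All positions satisfy it → formula holds.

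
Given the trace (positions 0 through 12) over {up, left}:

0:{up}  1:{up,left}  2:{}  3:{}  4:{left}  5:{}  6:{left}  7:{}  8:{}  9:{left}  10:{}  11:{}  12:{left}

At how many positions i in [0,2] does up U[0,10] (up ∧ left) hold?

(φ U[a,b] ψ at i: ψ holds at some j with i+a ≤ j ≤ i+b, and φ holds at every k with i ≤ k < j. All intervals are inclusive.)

Evaluate at each i in [0,2]:
  i=0: ✓ (rhs at j=1; lhs holds on [0,0])
  i=1: ✓ (rhs at j=1)
  i=2: ✗ (no rhs in [2,12])
Positions where it holds: {0, 1} → 2.

2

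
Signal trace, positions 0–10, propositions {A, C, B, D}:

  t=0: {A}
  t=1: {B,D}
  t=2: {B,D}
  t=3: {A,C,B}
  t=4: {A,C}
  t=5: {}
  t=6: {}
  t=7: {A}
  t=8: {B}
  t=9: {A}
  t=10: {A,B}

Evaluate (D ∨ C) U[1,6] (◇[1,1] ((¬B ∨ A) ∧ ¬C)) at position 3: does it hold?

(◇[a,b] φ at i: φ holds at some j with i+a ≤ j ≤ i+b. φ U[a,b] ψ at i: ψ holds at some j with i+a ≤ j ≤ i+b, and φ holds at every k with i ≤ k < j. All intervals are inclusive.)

Need some j in [4,9] with ◇[1,1] ((¬B ∨ A) ∧ ¬C), and (D ∨ C) at every k in [3,j-1].
  j=4: ◇[1,1] ((¬B ∨ A) ∧ ¬C) holds; (D ∨ C) holds at every k in [3,3] → satisfied.

Holds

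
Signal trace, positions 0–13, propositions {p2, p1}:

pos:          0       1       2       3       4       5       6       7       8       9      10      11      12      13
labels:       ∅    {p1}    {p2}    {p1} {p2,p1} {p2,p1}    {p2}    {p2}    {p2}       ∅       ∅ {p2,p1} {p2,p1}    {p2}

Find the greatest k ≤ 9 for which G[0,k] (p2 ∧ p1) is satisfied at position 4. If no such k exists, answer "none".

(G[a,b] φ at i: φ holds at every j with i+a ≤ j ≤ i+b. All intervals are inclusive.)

(p2 ∧ p1) must hold from j=4 onward; find where it first fails.
  j=4: holds
  j=5: holds
  j=6: fails
Holds on [4,5], so largest k = 1.

1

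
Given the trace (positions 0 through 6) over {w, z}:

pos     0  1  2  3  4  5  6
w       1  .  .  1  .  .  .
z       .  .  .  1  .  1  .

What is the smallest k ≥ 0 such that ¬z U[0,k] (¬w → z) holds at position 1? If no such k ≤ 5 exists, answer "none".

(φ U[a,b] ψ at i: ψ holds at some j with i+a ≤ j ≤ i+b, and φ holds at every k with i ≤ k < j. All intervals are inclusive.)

2

Need earliest j ≥ 1 with (¬w → z), and ¬z at every k in [1,j-1].
  j=1: rhs fails.
  j=2: rhs fails.
  j=3: rhs holds; lhs holds on [1,2]. k = 2.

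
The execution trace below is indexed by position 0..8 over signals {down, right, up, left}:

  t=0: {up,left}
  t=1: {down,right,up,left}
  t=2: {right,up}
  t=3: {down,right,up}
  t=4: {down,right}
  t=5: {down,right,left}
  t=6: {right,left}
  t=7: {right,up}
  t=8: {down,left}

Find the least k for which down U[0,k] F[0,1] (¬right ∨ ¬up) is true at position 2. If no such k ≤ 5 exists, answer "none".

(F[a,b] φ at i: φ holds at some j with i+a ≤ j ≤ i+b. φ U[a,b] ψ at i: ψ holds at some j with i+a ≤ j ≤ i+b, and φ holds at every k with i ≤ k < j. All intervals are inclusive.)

Need earliest j ≥ 2 with F[0,1] (¬right ∨ ¬up), and down at every k in [2,j-1].
  j=2: rhs fails.
  j=3: rhs holds but lhs fails at k=2.
  j=4: rhs holds but lhs fails at k=2.
  j=5: rhs holds but lhs fails at k=2.
  j=6: rhs holds but lhs fails at k=2.
  j=7: rhs holds but lhs fails at k=2.
No witness within the range → none.

none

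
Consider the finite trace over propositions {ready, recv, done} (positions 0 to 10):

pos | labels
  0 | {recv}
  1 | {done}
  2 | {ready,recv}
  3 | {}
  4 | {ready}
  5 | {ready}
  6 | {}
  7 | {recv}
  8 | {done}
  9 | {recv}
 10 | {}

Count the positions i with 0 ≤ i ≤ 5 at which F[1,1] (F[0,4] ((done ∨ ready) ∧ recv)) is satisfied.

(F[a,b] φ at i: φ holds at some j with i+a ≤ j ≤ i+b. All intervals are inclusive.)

2

Evaluate at each i in [0,5]:
  i=0: ✓ (witness j=1)
  i=1: ✓ (witness j=2)
  i=2: ✗ (none in [3,3])
  i=3: ✗ (none in [4,4])
  i=4: ✗ (none in [5,5])
  i=5: ✗ (none in [6,6])
Positions where it holds: {0, 1} → 2.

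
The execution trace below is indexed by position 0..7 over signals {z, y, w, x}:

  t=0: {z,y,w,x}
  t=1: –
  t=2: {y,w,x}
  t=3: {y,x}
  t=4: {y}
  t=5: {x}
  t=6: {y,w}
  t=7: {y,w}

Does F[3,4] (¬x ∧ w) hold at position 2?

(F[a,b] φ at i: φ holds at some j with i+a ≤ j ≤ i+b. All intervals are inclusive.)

Holds

Check (¬x ∧ w) at each j in [5,6]:
  j=5: false
  j=6: true
Found at j=6 → formula holds.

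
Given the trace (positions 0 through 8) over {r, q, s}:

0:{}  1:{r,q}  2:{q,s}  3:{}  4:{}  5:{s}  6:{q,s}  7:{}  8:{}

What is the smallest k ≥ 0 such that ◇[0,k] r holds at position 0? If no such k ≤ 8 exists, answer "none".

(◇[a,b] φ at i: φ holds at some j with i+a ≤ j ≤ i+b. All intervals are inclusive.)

1

Scan j = 0,1,… for r:
  j=0: fails
  j=1: holds
First hit at j=1, so smallest k = 1-0 = 1.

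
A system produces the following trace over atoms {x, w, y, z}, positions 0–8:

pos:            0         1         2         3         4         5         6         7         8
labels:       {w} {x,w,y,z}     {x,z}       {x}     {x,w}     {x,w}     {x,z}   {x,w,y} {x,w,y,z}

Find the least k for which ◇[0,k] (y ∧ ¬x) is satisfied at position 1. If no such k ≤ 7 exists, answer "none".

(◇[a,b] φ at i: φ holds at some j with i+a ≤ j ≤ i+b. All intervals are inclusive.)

Scan j = 1,2,… for (y ∧ ¬x):
  j=1: fails
  j=2: fails
  j=3: fails
  j=4: fails
  j=5: fails
  j=6: fails
  j=7: fails
  j=8: fails
No j in [1,8] satisfies it → none.

none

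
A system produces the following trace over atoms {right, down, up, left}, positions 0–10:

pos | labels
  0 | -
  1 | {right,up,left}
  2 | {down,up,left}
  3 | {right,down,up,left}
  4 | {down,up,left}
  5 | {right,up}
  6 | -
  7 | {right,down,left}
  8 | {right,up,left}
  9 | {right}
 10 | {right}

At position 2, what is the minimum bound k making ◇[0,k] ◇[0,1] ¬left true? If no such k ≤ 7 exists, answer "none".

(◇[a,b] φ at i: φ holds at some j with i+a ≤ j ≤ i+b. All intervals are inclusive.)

2

Scan j = 2,3,… for ◇[0,1] ¬left:
  j=2: fails
  j=3: fails
  j=4: holds
First hit at j=4, so smallest k = 4-2 = 2.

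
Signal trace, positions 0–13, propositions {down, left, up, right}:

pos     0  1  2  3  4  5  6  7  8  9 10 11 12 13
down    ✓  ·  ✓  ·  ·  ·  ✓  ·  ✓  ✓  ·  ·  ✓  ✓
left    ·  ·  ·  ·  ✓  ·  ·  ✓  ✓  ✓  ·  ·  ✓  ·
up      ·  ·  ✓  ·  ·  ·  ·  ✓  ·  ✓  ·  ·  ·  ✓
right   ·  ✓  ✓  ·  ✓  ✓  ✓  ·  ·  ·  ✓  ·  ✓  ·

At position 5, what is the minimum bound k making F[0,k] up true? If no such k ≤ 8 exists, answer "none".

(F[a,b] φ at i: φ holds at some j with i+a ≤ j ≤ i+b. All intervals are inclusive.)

Scan j = 5,6,… for up:
  j=5: fails
  j=6: fails
  j=7: holds
First hit at j=7, so smallest k = 7-5 = 2.

2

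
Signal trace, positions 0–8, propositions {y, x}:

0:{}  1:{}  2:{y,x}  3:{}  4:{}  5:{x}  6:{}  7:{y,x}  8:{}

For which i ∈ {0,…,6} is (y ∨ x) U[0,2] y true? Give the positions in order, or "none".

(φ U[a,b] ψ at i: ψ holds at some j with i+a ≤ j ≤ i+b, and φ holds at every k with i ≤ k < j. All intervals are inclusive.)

Evaluate at each i in [0,6]:
  i=0: ✗ (lhs fails at k=0 before rhs at j=2)
  i=1: ✗ (lhs fails at k=1 before rhs at j=2)
  i=2: ✓ (rhs at j=2)
  i=3: ✗ (no rhs in [3,5])
  i=4: ✗ (no rhs in [4,6])
  i=5: ✗ (lhs fails at k=6 before rhs at j=7)
  i=6: ✗ (lhs fails at k=6 before rhs at j=7)

2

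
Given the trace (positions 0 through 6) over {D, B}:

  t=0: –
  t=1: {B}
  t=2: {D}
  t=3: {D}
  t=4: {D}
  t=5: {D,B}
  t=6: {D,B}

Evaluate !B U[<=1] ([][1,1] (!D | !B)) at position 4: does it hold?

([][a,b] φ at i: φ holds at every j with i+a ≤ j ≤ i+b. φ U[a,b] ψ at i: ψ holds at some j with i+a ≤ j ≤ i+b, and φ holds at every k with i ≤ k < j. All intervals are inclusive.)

False

Need some j in [4,5] with [][1,1] (!D | !B), and !B at every k in [4,j-1].
  j=4: [][1,1] (!D | !B) — fails at 5.
  j=5: [][1,1] (!D | !B) — fails at 6.
No j in the window works → until fails.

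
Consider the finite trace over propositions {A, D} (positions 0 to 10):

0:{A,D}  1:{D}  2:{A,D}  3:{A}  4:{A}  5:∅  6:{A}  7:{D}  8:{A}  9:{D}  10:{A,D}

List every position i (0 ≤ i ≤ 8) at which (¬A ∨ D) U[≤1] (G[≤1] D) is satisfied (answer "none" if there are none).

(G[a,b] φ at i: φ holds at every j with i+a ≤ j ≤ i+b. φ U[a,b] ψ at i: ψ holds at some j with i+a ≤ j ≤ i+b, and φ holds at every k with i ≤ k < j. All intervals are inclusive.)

Evaluate at each i in [0,8]:
  i=0: ✓ (rhs at j=0)
  i=1: ✓ (rhs at j=1)
  i=2: ✗ (no rhs in [2,3])
  i=3: ✗ (no rhs in [3,4])
  i=4: ✗ (no rhs in [4,5])
  i=5: ✗ (no rhs in [5,6])
  i=6: ✗ (no rhs in [6,7])
  i=7: ✗ (no rhs in [7,8])
  i=8: ✗ (lhs fails at k=8 before rhs at j=9)

0, 1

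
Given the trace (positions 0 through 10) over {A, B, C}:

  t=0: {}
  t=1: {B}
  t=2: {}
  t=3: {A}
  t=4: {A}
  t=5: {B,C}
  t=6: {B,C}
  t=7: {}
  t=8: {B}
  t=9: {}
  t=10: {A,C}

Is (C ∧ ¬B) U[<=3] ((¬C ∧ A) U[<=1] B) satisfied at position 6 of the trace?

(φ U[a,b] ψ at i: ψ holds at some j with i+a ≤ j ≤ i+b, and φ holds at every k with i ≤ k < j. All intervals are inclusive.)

True

Need some j in [6,9] with ((¬C ∧ A) U[<=1] B), and (C ∧ ¬B) at every k in [6,j-1].
  j=6: ((¬C ∧ A) U[<=1] B) holds; no prefix to check → satisfied.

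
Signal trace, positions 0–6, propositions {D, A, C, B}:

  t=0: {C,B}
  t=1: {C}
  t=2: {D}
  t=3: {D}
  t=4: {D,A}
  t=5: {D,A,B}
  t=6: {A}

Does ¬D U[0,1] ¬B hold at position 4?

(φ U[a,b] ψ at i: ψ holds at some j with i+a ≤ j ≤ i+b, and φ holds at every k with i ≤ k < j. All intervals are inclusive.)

True

Need some j in [4,5] with ¬B, and ¬D at every k in [4,j-1].
  j=4: ¬B holds; no prefix to check → satisfied.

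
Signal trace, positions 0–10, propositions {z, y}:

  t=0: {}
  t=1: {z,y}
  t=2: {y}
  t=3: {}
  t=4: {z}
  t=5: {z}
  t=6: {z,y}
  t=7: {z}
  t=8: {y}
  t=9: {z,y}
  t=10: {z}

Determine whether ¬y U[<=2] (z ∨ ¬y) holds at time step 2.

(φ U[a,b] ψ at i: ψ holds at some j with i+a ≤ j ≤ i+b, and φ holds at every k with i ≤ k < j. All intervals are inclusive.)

False

Need some j in [2,4] with (z ∨ ¬y), and ¬y at every k in [2,j-1].
  j=2: (z ∨ ¬y) false.
  j=3: (z ∨ ¬y) holds, but ¬y fails at k=2 → not this j.
  j=4: (z ∨ ¬y) holds, but ¬y fails at k=2 → not this j.
No j in the window works → until fails.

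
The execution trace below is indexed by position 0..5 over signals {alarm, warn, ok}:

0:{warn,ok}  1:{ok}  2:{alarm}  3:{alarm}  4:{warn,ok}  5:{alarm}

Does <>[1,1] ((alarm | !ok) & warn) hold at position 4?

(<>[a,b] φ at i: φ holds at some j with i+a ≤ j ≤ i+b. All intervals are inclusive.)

False

Check ((alarm | !ok) & warn) at each j in [5,5]:
  j=5: false
No position in the window satisfies it → formula fails.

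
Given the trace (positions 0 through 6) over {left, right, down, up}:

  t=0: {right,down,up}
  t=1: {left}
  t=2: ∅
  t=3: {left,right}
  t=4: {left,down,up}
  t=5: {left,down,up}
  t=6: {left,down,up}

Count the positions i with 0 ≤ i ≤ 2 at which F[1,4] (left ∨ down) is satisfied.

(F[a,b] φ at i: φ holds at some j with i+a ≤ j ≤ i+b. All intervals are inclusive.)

3

Evaluate at each i in [0,2]:
  i=0: ✓ (witness j=1)
  i=1: ✓ (witness j=3)
  i=2: ✓ (witness j=3)
Positions where it holds: {0, 1, 2} → 3.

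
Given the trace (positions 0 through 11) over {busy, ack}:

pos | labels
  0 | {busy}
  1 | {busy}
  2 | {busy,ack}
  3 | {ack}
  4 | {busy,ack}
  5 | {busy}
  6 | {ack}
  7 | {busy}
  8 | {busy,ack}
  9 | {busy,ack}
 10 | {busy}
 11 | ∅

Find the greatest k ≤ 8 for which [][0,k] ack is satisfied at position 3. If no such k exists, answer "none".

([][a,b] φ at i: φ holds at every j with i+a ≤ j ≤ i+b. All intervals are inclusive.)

ack must hold from j=3 onward; find where it first fails.
  j=3: holds
  j=4: holds
  j=5: fails
Holds on [3,4], so largest k = 1.

1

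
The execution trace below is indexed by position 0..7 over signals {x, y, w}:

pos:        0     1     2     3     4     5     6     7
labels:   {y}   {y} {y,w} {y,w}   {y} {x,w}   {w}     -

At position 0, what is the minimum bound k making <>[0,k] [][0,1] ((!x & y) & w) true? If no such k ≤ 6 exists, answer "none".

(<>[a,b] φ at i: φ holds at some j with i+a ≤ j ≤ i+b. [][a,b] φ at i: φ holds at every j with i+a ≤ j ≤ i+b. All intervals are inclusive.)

Scan j = 0,1,… for [][0,1] ((!x & y) & w):
  j=0: fails
  j=1: fails
  j=2: holds
First hit at j=2, so smallest k = 2-0 = 2.

2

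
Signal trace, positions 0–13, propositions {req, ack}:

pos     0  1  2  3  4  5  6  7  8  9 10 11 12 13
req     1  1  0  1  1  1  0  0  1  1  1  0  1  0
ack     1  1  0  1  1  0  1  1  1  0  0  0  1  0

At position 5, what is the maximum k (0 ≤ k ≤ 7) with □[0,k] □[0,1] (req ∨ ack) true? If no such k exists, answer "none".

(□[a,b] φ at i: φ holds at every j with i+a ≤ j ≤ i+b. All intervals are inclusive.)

□[0,1] (req ∨ ack) must hold from j=5 onward; find where it first fails.
  j=5: holds
  j=6: holds
  j=7: holds
  j=8: holds
  j=9: holds
  j=10: fails
Holds on [5,9], so largest k = 4.

4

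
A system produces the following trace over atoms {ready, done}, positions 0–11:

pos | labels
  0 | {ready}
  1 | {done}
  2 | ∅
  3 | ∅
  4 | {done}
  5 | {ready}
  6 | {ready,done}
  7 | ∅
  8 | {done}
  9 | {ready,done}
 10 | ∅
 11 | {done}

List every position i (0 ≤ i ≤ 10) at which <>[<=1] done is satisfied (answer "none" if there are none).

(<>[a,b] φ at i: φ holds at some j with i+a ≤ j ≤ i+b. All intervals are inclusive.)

0, 1, 3, 4, 5, 6, 7, 8, 9, 10

Evaluate at each i in [0,10]:
  i=0: ✓ (witness j=1)
  i=1: ✓ (witness j=1)
  i=2: ✗ (none in [2,3])
  i=3: ✓ (witness j=4)
  i=4: ✓ (witness j=4)
  i=5: ✓ (witness j=6)
  i=6: ✓ (witness j=6)
  i=7: ✓ (witness j=8)
  i=8: ✓ (witness j=8)
  i=9: ✓ (witness j=9)
  i=10: ✓ (witness j=11)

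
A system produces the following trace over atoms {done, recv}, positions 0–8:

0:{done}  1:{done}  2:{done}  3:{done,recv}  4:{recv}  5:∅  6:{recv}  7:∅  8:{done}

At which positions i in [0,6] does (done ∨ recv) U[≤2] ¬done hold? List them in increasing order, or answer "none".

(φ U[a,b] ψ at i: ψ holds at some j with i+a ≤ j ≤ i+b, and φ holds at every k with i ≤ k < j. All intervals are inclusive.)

Evaluate at each i in [0,6]:
  i=0: ✗ (no rhs in [0,2])
  i=1: ✗ (no rhs in [1,3])
  i=2: ✓ (rhs at j=4; lhs holds on [2,3])
  i=3: ✓ (rhs at j=4; lhs holds on [3,3])
  i=4: ✓ (rhs at j=4)
  i=5: ✓ (rhs at j=5)
  i=6: ✓ (rhs at j=6)

2, 3, 4, 5, 6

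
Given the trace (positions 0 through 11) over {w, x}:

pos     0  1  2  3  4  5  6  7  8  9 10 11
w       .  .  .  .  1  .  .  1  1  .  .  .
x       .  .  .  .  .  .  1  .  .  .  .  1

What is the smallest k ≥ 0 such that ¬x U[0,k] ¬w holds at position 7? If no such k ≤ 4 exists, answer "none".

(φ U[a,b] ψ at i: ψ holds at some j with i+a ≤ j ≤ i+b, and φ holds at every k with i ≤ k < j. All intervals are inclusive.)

Need earliest j ≥ 7 with ¬w, and ¬x at every k in [7,j-1].
  j=7: rhs fails.
  j=8: rhs fails.
  j=9: rhs holds; lhs holds on [7,8]. k = 2.

2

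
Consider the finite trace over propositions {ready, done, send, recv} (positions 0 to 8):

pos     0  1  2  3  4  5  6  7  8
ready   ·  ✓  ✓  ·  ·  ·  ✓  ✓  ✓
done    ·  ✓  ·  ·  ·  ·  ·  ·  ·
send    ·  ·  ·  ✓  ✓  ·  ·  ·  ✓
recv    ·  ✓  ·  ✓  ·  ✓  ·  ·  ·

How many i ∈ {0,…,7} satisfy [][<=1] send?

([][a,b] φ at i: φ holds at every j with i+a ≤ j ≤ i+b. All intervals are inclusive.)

Evaluate at each i in [0,7]:
  i=0: ✗ (fails at j=0)
  i=1: ✗ (fails at j=1)
  i=2: ✗ (fails at j=2)
  i=3: ✓ (all of [3,4])
  i=4: ✗ (fails at j=5)
  i=5: ✗ (fails at j=5)
  i=6: ✗ (fails at j=6)
  i=7: ✗ (fails at j=7)
Positions where it holds: {3} → 1.

1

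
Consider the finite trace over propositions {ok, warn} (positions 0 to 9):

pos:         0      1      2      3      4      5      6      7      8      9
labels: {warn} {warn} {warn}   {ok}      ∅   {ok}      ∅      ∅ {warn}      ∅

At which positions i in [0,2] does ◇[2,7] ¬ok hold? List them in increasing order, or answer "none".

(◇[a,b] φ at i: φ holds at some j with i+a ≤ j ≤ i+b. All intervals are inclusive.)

0, 1, 2

Evaluate at each i in [0,2]:
  i=0: ✓ (witness j=2)
  i=1: ✓ (witness j=4)
  i=2: ✓ (witness j=4)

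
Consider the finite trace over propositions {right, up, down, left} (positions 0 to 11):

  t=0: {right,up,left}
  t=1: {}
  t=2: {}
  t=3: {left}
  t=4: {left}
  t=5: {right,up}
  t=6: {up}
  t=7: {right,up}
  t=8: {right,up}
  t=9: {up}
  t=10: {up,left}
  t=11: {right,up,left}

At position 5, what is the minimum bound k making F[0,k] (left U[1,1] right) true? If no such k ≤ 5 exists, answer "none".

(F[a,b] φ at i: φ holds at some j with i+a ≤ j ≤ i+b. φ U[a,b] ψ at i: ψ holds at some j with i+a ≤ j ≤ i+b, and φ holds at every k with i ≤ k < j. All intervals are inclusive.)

5

Scan j = 5,6,… for (left U[1,1] right):
  j=5: fails
  j=6: fails
  j=7: fails
  j=8: fails
  j=9: fails
  j=10: holds
First hit at j=10, so smallest k = 10-5 = 5.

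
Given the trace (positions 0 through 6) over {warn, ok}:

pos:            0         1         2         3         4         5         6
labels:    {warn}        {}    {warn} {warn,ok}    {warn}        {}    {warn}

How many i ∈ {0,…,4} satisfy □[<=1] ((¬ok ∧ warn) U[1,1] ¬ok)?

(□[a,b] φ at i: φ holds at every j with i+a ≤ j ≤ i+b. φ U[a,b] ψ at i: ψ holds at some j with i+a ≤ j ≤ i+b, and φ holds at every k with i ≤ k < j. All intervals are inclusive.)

Evaluate at each i in [0,4]:
  i=0: ✗ (fails at j=1)
  i=1: ✗ (fails at j=1)
  i=2: ✗ (fails at j=2)
  i=3: ✗ (fails at j=3)
  i=4: ✗ (fails at j=5)
Positions where it holds: {} → 0.

0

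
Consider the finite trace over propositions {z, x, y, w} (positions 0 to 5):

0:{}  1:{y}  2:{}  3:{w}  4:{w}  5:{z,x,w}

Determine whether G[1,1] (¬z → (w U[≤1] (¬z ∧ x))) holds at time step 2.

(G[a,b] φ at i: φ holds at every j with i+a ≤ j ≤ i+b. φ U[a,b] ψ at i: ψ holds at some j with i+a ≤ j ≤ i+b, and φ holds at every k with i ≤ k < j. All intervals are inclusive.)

Check (¬z → (w U[≤1] (¬z ∧ x))) at every j in [3,3]:
  j=3: antecedent true; consequent fails → ✗
Fails at j=3 → formula fails.

No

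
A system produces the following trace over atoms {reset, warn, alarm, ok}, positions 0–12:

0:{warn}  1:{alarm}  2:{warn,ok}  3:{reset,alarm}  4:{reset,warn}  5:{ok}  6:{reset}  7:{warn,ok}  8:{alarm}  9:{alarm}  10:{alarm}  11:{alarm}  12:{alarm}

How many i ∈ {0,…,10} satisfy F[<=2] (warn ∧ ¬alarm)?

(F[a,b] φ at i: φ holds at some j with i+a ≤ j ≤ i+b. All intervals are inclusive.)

Evaluate at each i in [0,10]:
  i=0: ✓ (witness j=0)
  i=1: ✓ (witness j=2)
  i=2: ✓ (witness j=2)
  i=3: ✓ (witness j=4)
  i=4: ✓ (witness j=4)
  i=5: ✓ (witness j=7)
  i=6: ✓ (witness j=7)
  i=7: ✓ (witness j=7)
  i=8: ✗ (none in [8,10])
  i=9: ✗ (none in [9,11])
  i=10: ✗ (none in [10,12])
Positions where it holds: {0, 1, 2, 3, 4, 5, 6, 7} → 8.

8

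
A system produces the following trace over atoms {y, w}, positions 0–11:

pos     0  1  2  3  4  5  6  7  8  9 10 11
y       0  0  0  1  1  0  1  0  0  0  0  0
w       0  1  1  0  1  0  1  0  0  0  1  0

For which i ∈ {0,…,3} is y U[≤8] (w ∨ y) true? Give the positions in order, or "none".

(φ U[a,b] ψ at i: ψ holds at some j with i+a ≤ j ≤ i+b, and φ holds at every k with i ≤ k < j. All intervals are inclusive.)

Evaluate at each i in [0,3]:
  i=0: ✗ (lhs fails at k=0 before rhs at j=1)
  i=1: ✓ (rhs at j=1)
  i=2: ✓ (rhs at j=2)
  i=3: ✓ (rhs at j=3)

1, 2, 3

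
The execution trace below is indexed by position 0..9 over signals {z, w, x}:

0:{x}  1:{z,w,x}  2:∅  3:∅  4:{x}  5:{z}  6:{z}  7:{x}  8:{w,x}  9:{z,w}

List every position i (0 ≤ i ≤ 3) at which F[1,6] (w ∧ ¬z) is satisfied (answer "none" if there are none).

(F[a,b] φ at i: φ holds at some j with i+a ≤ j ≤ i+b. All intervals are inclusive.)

Evaluate at each i in [0,3]:
  i=0: ✗ (none in [1,6])
  i=1: ✗ (none in [2,7])
  i=2: ✓ (witness j=8)
  i=3: ✓ (witness j=8)

2, 3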